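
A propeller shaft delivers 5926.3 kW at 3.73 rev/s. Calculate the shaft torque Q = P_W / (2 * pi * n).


Formula: Q = P_W / (2 * pi * n)
Step 1 — P_W = 5926.3 kW * 1000 = 5926300.0 W
Step 2 — 2 * pi * n = 2 * pi * 3.73 = 23.436281
Step 3 — Q = 5926300.0 / 23.436281 ≈ 252870 N·m (5 s.f.)

252870 N·m


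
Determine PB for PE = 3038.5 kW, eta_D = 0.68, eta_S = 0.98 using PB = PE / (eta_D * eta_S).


Formula: PB = PE / (eta_D * eta_S)
Step 1 — combined efficiency = eta_D * eta_S = 0.68 * 0.98 = 0.6664
Step 2 — PB = 3038.5 / 0.6664 ≈ 4559.6 kW (5 s.f.)

4559.6 kW


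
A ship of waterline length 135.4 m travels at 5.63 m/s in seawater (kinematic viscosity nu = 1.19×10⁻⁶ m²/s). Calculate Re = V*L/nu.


Formula: Re = V * L / nu
Step 1 — V * L = 5.63 * 135.4 = 762.302 m^2/s
Step 2 — Re = 762.302 / 1.19e-6 = 6.41e+08

6.41e+08


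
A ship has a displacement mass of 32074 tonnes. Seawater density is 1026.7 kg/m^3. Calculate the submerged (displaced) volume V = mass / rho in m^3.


Formula: V = mass / rho
Step 1 — convert tonnes to kg: 32074 t * 1000 = 32074000 kg
Step 2 — V = 32074000 / 1026.7 ≈ 31240 m^3 (5 s.f.)

31240 m^3


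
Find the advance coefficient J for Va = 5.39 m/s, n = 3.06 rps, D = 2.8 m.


Formula: J = Va / (n * D)
Step 1 — n * D = 3.06 * 2.8 = 8.568
Step 2 — J = 5.39 / 8.568 ≈ 0.62908 (5 s.f.)

0.62908


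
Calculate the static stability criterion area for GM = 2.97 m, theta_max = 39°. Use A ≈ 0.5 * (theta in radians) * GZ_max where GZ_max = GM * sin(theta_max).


Formula: GZ_max = GM * sin(theta); Area = 0.5 * theta_rad * GZ_max
Step 1 — GZ_max = 2.97 * sin(39°) = 2.97 * 0.62932 = 1.86908 m
Step 2 — theta_rad = 39 * pi/180 = 0.680678 rad
Step 3 — Area = 0.5 * 0.680678 * 1.86908 ≈ 0.63612 m·rad (5 s.f.)

0.63612 m·rad


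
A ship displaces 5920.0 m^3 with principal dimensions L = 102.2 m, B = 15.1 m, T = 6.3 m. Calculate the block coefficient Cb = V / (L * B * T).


Formula: Cb = V / (L * B * T)
Step 1 — L * B * T = 102.2 * 15.1 * 6.3 = 9722.286 m^3
Step 2 — Cb = 5920.0 / 9722.286 ≈ 0.60891 (5 s.f.)

0.60891


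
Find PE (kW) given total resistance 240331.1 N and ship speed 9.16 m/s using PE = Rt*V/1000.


Formula: PE = Rt * V / 1000 (kW)
Step 1 — PE (W) = 240331.1 * 9.16 = 2201432.876 W
Step 2 — PE (kW) = 2201432.876 / 1000 ≈ 2201.4 kW (5 s.f.)

2201.4 kW


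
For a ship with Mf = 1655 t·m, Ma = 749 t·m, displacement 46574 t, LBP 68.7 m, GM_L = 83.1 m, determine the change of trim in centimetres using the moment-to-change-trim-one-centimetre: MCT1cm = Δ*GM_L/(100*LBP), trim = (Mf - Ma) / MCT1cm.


Formula: net trimming moment = Mf - Ma; MCT1cm = Δ*GM_L/(100*LBP); trim = net moment / MCT1cm
Step 1 — net trimming moment = 1655 - 749 = 906 t·m
Step 2 — MCT1cm = 46574 * 83.1 / (100 * 68.7) = 563.3624 t·m/cm
Step 3 — trim = 906 / 563.3624 ≈ 1.6082 cm (5 s.f.)

1.6082 cm


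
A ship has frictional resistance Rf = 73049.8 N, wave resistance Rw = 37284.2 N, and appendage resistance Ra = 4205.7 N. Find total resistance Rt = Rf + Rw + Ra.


Formula: Rt = Rf + Rw + Ra
Substituting: Rt = 73049.8 + 37284.2 + 4205.7
Result: Rt = 114539.7 N

114539.7 N


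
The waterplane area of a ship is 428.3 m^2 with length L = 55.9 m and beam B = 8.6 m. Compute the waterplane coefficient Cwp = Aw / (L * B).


Formula: Cwp = Aw / (L * B)
Step 1 — L * B = 55.9 * 8.6 = 480.74 m^2
Step 2 — Cwp = 428.3 / 480.74 ≈ 0.89092 (5 s.f.)

0.89092


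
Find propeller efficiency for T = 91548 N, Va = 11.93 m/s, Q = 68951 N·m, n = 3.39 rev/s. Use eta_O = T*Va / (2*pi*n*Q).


Formula: eta = T * Va / (2 * pi * n * Q)
Step 1 — numerator = T * Va = 91548 * 11.93 = 1092167.64
Step 2 — 2 * pi * n = 2 * pi * 3.39 = 21.299998
Step 3 — denominator = 21.299998 * 68951 = 1468656.16
Step 4 — eta = 1092167.64 / 1468656.16 ≈ 0.74365 (5 s.f.)

0.74365


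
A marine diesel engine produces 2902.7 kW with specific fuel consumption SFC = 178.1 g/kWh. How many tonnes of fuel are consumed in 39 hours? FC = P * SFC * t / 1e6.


Formula: FC (tonnes) = P * SFC * t / 1,000,000
Step 1 — P * SFC * t = 2902.7 * 178.1 * 39 = 20161863.93 g
Step 2 — FC (tonnes) = 20161863.93 / 1,000,000 ≈ 20.162 tonnes (5 s.f.)

20.162 tonnes


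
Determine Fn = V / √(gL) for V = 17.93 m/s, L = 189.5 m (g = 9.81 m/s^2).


Formula: Fn = V / sqrt(g * L)
Step 1 — g * L = 9.81 * 189.5 = 1858.995
Step 2 — sqrt(g * L) = sqrt(1858.995) = 43.116064
Step 3 — Fn = 17.93 / 43.116064 ≈ 0.41585 (5 s.f.)

0.41585


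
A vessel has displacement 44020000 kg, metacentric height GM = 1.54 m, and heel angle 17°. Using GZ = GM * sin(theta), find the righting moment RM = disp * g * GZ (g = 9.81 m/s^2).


Formula: GZ = GM * sin(theta); RM = disp * g * GZ
Step 1 — GZ = 1.54 * sin(17°) = 1.54 * 0.292372 = 0.450253 m
Step 2 — RM = 44020000 * 9.81 * 0.450253 ≈ 194440000 N·m (5 s.f.)

194440000 N·m


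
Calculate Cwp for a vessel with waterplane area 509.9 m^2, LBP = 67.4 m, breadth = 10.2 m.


Formula: Cwp = Aw / (L * B)
Step 1 — L * B = 67.4 * 10.2 = 687.48 m^2
Step 2 — Cwp = 509.9 / 687.48 ≈ 0.74169 (5 s.f.)

0.74169


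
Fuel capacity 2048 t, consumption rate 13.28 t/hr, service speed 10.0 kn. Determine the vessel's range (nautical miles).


Formula: endurance = fuel / rate; range = endurance * speed
Step 1 — endurance = 2048 / 13.28 = 154.2169 hours
Step 2 — range = 154.2169 * 10.0 ≈ 1542.2 nautical miles (5 s.f.)

1542.2 NM


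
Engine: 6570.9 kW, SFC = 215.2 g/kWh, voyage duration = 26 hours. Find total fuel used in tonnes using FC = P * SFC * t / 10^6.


Formula: FC (tonnes) = P * SFC * t / 1,000,000
Step 1 — P * SFC * t = 6570.9 * 215.2 * 26 = 36765499.68 g
Step 2 — FC (tonnes) = 36765499.68 / 1,000,000 ≈ 36.765 tonnes (5 s.f.)

36.765 tonnes


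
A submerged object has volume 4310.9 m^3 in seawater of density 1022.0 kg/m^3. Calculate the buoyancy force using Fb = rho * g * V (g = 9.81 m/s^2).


Formula: Fb = rho * g * V
Substituting: Fb = 1022.0 * 9.81 * 4310.9
Intermediate: 1022.0 * 9.81 = 10025.82
Result: Fb = 10025.82 * 4310.9 ≈ 43220000 N (5 s.f.)

43220000 N


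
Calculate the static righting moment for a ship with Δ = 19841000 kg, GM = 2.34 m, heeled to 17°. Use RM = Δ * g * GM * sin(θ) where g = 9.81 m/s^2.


Formula: GZ = GM * sin(theta); RM = disp * g * GZ
Step 1 — GZ = 2.34 * sin(17°) = 2.34 * 0.292372 = 0.68415 m
Step 2 — RM = 19841000 * 9.81 * 0.68415 ≈ 133160000 N·m (5 s.f.)

133160000 N·m


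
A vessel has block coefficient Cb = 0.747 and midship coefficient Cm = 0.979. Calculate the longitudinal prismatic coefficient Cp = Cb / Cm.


Formula: Cp = Cb / Cm
Substituting: Cp = 0.747 / 0.979
Result: Cp ≈ 0.76302 (5 s.f.)

0.76302


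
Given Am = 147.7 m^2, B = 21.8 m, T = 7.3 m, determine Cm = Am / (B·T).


Formula: Cm = Am / (B * T)
Step 1 — B * T = 21.8 * 7.3 = 159.14 m^2
Step 2 — Cm = 147.7 / 159.14 ≈ 0.92811 (5 s.f.)

0.92811


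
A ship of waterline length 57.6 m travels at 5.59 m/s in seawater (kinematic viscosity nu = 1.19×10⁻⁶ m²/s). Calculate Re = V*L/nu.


Formula: Re = V * L / nu
Step 1 — V * L = 5.59 * 57.6 = 321.984 m^2/s
Step 2 — Re = 321.984 / 1.19e-6 = 2.71e+08

2.71e+08


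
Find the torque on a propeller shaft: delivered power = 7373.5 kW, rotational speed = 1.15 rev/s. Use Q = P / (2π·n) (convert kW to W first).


Formula: Q = P_W / (2 * pi * n)
Step 1 — P_W = 7373.5 kW * 1000 = 7373500.0 W
Step 2 — 2 * pi * n = 2 * pi * 1.15 = 7.225663
Step 3 — Q = 7373500.0 / 7.225663 ≈ 1020500 N·m (5 s.f.)

1020500 N·m


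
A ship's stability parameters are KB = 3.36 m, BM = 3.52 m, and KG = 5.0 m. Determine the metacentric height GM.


Formula: GM = KB + BM - KG
Step 1 — KM = KB + BM = 3.36 + 3.52 = 6.88 m
Step 2 — GM = KM - KG = 6.88 - 5.0 = 1.88 m

1.88 m


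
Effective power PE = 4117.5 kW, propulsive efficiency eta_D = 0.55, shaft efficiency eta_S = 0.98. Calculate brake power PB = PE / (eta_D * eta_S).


Formula: PB = PE / (eta_D * eta_S)
Step 1 — combined efficiency = eta_D * eta_S = 0.55 * 0.98 = 0.539
Step 2 — PB = 4117.5 / 0.539 ≈ 7639.1 kW (5 s.f.)

7639.1 kW


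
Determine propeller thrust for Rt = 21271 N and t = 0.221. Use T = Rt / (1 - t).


Formula: T = Rt / (1 - t)
Step 1 — (1 - t) = 1 - 0.221 = 0.779
Step 2 — T = 21271 / 0.779 ≈ 27306 N (5 s.f.)

27306 N


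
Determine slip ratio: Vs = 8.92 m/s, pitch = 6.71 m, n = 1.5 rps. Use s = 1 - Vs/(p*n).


Formula: s = 1 - Vs / (p * n)
Step 1 — p * n = 6.71 * 1.5 = 10.065
Step 2 — Vs / (p*n) = 8.92 / 10.065 = 0.886239 (6 d.p.)
Step 3 — s = 1 - 0.886239 = 0.113761

0.113761


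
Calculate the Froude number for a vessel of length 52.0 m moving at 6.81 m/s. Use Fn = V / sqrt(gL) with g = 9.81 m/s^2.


Formula: Fn = V / sqrt(g * L)
Step 1 — g * L = 9.81 * 52.0 = 510.12
Step 2 — sqrt(g * L) = sqrt(510.12) = 22.585836
Step 3 — Fn = 6.81 / 22.585836 ≈ 0.30152 (5 s.f.)

0.30152


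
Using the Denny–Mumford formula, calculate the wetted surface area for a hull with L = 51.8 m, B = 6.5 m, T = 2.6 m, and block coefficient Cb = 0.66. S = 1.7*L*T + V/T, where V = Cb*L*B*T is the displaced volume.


Formula: S = 1.7*L*T + V/T with V = Cb*L*B*T, i.e. S = L * (1.7*T + Cb*B)
Step 1 — 1.7*T = 1.7 * 2.6 = 4.42 m
Step 2 — Cb*B = 0.66 * 6.5 = 4.29 m
Step 3 — 1.7*T + Cb*B = 4.42 + 4.29 = 8.71 m
Step 4 — S = 51.8 * 8.71 ≈ 451.18 m^2 (5 s.f.)

451.18 m^2


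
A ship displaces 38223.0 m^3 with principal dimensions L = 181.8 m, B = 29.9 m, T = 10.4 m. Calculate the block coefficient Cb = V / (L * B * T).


Formula: Cb = V / (L * B * T)
Step 1 — L * B * T = 181.8 * 29.9 * 10.4 = 56532.528 m^3
Step 2 — Cb = 38223.0 / 56532.528 ≈ 0.67612 (5 s.f.)

0.67612


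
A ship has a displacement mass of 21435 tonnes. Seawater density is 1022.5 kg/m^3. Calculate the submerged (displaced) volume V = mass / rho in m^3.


Formula: V = mass / rho
Step 1 — convert tonnes to kg: 21435 t * 1000 = 21435000 kg
Step 2 — V = 21435000 / 1022.5 ≈ 20963 m^3 (5 s.f.)

20963 m^3


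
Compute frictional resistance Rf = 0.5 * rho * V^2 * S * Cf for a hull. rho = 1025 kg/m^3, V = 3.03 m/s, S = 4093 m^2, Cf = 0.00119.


Formula: Rf = 0.5 * rho * V^2 * S * Cf
Step 1 — V^2 = 3.03^2 = 9.1809
Step 2 — 0.5 * rho * V^2 = 0.5 * 1025 * 9.1809 = 4705.21125
Step 3 — Rf = 4705.21125 * 4093 * 0.00119 ≈ 22918 N (5 s.f.)

22918 N


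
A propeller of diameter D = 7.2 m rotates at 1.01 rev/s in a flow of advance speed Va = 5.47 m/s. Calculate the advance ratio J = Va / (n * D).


Formula: J = Va / (n * D)
Step 1 — n * D = 1.01 * 7.2 = 7.272
Step 2 — J = 5.47 / 7.272 ≈ 0.75220 (5 s.f.)

0.75220


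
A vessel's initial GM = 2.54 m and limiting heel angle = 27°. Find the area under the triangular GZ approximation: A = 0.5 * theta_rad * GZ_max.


Formula: GZ_max = GM * sin(theta); Area = 0.5 * theta_rad * GZ_max
Step 1 — GZ_max = 2.54 * sin(27°) = 2.54 * 0.45399 = 1.153135 m
Step 2 — theta_rad = 27 * pi/180 = 0.471239 rad
Step 3 — Area = 0.5 * 0.471239 * 1.153135 ≈ 0.27170 m·rad (5 s.f.)

0.27170 m·rad


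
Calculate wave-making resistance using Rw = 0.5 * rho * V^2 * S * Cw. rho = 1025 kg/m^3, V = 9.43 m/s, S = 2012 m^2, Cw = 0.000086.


Formula: Rw = 0.5 * rho * V^2 * S * Cw
Step 1 — V^2 = 9.43^2 = 88.9249
Step 2 — 0.5 * rho * V^2 = 0.5 * 1025 * 88.9249 = 45574.01125
Step 3 — Rw = 45574.01125 * 2012 * 0.000086 ≈ 7885.8 N (5 s.f.)

7885.8 N


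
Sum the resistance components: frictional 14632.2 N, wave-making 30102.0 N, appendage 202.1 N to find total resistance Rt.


Formula: Rt = Rf + Rw + Ra
Substituting: Rt = 14632.2 + 30102.0 + 202.1
Result: Rt = 44936.3 N

44936.3 N


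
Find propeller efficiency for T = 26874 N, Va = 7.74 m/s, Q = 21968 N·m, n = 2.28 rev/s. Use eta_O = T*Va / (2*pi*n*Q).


Formula: eta = T * Va / (2 * pi * n * Q)
Step 1 — numerator = T * Va = 26874 * 7.74 = 208004.76
Step 2 — 2 * pi * n = 2 * pi * 2.28 = 14.325663
Step 3 — denominator = 14.325663 * 21968 = 314706.16
Step 4 — eta = 208004.76 / 314706.16 ≈ 0.66095 (5 s.f.)

0.66095


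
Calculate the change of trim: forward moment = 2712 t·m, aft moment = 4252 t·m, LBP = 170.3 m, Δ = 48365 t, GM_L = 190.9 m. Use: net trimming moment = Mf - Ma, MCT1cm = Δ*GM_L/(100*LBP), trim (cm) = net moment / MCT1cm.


Formula: net trimming moment = Mf - Ma; MCT1cm = Δ*GM_L/(100*LBP); trim = net moment / MCT1cm
Step 1 — net trimming moment = 2712 - 4252 = -1540 t·m
Step 2 — MCT1cm = 48365 * 190.9 / (100 * 170.3) = 542.1538 t·m/cm
Step 3 — trim = -1540 / 542.1538 ≈ -2.8405 cm (5 s.f.)

-2.8405 cm


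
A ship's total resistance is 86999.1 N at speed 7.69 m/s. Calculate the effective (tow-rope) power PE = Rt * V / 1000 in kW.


Formula: PE = Rt * V / 1000 (kW)
Step 1 — PE (W) = 86999.1 * 7.69 = 669023.079 W
Step 2 — PE (kW) = 669023.079 / 1000 ≈ 669.02 kW (5 s.f.)

669.02 kW


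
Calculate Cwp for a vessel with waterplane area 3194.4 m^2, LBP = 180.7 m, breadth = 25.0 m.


Formula: Cwp = Aw / (L * B)
Step 1 — L * B = 180.7 * 25.0 = 4517.5 m^2
Step 2 — Cwp = 3194.4 / 4517.5 ≈ 0.70712 (5 s.f.)

0.70712


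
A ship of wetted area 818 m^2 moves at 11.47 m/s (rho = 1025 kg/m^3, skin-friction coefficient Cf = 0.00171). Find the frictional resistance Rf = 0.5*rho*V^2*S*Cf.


Formula: Rf = 0.5 * rho * V^2 * S * Cf
Step 1 — V^2 = 11.47^2 = 131.5609
Step 2 — 0.5 * rho * V^2 = 0.5 * 1025 * 131.5609 = 67424.96125
Step 3 — Rf = 67424.96125 * 818 * 0.00171 ≈ 94313 N (5 s.f.)

94313 N


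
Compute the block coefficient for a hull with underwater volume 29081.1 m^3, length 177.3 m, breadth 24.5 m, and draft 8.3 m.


Formula: Cb = V / (L * B * T)
Step 1 — L * B * T = 177.3 * 24.5 * 8.3 = 36053.955 m^3
Step 2 — Cb = 29081.1 / 36053.955 ≈ 0.80660 (5 s.f.)

0.80660


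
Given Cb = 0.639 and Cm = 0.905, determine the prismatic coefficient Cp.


Formula: Cp = Cb / Cm
Substituting: Cp = 0.639 / 0.905
Result: Cp ≈ 0.70608 (5 s.f.)

0.70608


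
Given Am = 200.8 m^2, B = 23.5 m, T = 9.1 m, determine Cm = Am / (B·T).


Formula: Cm = Am / (B * T)
Step 1 — B * T = 23.5 * 9.1 = 213.85 m^2
Step 2 — Cm = 200.8 / 213.85 ≈ 0.93898 (5 s.f.)

0.93898


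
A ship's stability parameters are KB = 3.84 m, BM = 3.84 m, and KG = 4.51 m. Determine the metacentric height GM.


Formula: GM = KB + BM - KG
Step 1 — KM = KB + BM = 3.84 + 3.84 = 7.68 m
Step 2 — GM = KM - KG = 7.68 - 4.51 = 3.17 m

3.17 m


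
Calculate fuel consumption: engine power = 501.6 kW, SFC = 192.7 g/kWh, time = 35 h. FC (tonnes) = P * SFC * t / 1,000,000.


Formula: FC (tonnes) = P * SFC * t / 1,000,000
Step 1 — P * SFC * t = 501.6 * 192.7 * 35 = 3383041.2 g
Step 2 — FC (tonnes) = 3383041.2 / 1,000,000 ≈ 3.3830 tonnes (5 s.f.)

3.3830 tonnes


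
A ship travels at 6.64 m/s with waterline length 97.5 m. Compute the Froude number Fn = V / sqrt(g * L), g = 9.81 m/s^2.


Formula: Fn = V / sqrt(g * L)
Step 1 — g * L = 9.81 * 97.5 = 956.475
Step 2 — sqrt(g * L) = sqrt(956.475) = 30.92693
Step 3 — Fn = 6.64 / 30.92693 ≈ 0.21470 (5 s.f.)

0.21470


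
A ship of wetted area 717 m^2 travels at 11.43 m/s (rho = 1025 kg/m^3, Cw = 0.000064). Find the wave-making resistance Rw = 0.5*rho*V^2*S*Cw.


Formula: Rw = 0.5 * rho * V^2 * S * Cw
Step 1 — V^2 = 11.43^2 = 130.6449
Step 2 — 0.5 * rho * V^2 = 0.5 * 1025 * 130.6449 = 66955.51125
Step 3 — Rw = 66955.51125 * 717 * 0.000064 ≈ 3072.5 N (5 s.f.)

3072.5 N


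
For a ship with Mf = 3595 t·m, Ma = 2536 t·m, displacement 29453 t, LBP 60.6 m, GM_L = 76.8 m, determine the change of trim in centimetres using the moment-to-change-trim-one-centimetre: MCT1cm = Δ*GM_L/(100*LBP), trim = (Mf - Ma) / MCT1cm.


Formula: net trimming moment = Mf - Ma; MCT1cm = Δ*GM_L/(100*LBP); trim = net moment / MCT1cm
Step 1 — net trimming moment = 3595 - 2536 = 1059 t·m
Step 2 — MCT1cm = 29453 * 76.8 / (100 * 60.6) = 373.2657 t·m/cm
Step 3 — trim = 1059 / 373.2657 ≈ 2.8371 cm (5 s.f.)

2.8371 cm


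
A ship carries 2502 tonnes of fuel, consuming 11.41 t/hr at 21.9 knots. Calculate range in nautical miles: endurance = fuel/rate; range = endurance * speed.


Formula: endurance = fuel / rate; range = endurance * speed
Step 1 — endurance = 2502 / 11.41 = 219.2813 hours
Step 2 — range = 219.2813 * 21.9 ≈ 4802.3 nautical miles (5 s.f.)

4802.3 NM


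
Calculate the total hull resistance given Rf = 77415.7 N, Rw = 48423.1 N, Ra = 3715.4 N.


Formula: Rt = Rf + Rw + Ra
Substituting: Rt = 77415.7 + 48423.1 + 3715.4
Result: Rt = 129554.2 N

129554.2 N


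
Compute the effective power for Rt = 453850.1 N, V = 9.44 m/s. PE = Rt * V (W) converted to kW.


Formula: PE = Rt * V / 1000 (kW)
Step 1 — PE (W) = 453850.1 * 9.44 = 4284344.944 W
Step 2 — PE (kW) = 4284344.944 / 1000 ≈ 4284.3 kW (5 s.f.)

4284.3 kW


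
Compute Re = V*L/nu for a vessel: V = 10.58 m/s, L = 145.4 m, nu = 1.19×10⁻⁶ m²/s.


Formula: Re = V * L / nu
Step 1 — V * L = 10.58 * 145.4 = 1538.332 m^2/s
Step 2 — Re = 1538.332 / 1.19e-6 = 1.29e+09

1.29e+09


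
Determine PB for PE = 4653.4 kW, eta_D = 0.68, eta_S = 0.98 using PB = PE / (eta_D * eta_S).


Formula: PB = PE / (eta_D * eta_S)
Step 1 — combined efficiency = eta_D * eta_S = 0.68 * 0.98 = 0.6664
Step 2 — PB = 4653.4 / 0.6664 ≈ 6982.9 kW (5 s.f.)

6982.9 kW


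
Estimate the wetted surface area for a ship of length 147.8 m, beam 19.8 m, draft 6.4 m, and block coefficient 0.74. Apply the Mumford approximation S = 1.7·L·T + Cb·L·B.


Formula: S = 1.7*L*T + V/T with V = Cb*L*B*T, i.e. S = L * (1.7*T + Cb*B)
Step 1 — 1.7*T = 1.7 * 6.4 = 10.88 m
Step 2 — Cb*B = 0.74 * 19.8 = 14.652 m
Step 3 — 1.7*T + Cb*B = 10.88 + 14.652 = 25.532 m
Step 4 — S = 147.8 * 25.532 ≈ 3773.6 m^2 (5 s.f.)

3773.6 m^2


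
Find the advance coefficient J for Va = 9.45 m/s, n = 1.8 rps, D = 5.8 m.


Formula: J = Va / (n * D)
Step 1 — n * D = 1.8 * 5.8 = 10.44
Step 2 — J = 9.45 / 10.44 ≈ 0.90517 (5 s.f.)

0.90517


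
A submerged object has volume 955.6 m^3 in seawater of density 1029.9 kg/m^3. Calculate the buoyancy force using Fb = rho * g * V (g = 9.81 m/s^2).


Formula: Fb = rho * g * V
Substituting: Fb = 1029.9 * 9.81 * 955.6
Intermediate: 1029.9 * 9.81 = 10103.319
Result: Fb = 10103.319 * 955.6 ≈ 9654700 N (5 s.f.)

9654700 N


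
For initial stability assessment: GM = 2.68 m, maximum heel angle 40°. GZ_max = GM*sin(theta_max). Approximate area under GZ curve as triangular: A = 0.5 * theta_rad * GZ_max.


Formula: GZ_max = GM * sin(theta); Area = 0.5 * theta_rad * GZ_max
Step 1 — GZ_max = 2.68 * sin(40°) = 2.68 * 0.642788 = 1.722672 m
Step 2 — theta_rad = 40 * pi/180 = 0.698132 rad
Step 3 — Area = 0.5 * 0.698132 * 1.722672 ≈ 0.60133 m·rad (5 s.f.)

0.60133 m·rad


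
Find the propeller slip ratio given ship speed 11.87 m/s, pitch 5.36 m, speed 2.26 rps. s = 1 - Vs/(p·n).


Formula: s = 1 - Vs / (p * n)
Step 1 — p * n = 5.36 * 2.26 = 12.1136
Step 2 — Vs / (p*n) = 11.87 / 12.1136 = 0.97989 (6 d.p.)
Step 3 — s = 1 - 0.97989 = 0.02011

0.02011


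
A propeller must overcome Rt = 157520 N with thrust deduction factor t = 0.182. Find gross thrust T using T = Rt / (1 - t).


Formula: T = Rt / (1 - t)
Step 1 — (1 - t) = 1 - 0.182 = 0.818
Step 2 — T = 157520 / 0.818 ≈ 192570 N (5 s.f.)

192570 N


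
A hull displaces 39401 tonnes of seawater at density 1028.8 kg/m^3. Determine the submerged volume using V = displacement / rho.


Formula: V = mass / rho
Step 1 — convert tonnes to kg: 39401 t * 1000 = 39401000 kg
Step 2 — V = 39401000 / 1028.8 ≈ 38298 m^3 (5 s.f.)

38298 m^3


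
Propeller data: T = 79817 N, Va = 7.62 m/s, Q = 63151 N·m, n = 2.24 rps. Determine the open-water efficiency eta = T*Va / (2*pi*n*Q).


Formula: eta = T * Va / (2 * pi * n * Q)
Step 1 — numerator = T * Va = 79817 * 7.62 = 608205.54
Step 2 — 2 * pi * n = 2 * pi * 2.24 = 14.074335
Step 3 — denominator = 14.074335 * 63151 = 888808.33
Step 4 — eta = 608205.54 / 888808.33 ≈ 0.68429 (5 s.f.)

0.68429


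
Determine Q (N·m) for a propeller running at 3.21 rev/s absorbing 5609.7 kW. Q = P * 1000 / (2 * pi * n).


Formula: Q = P_W / (2 * pi * n)
Step 1 — P_W = 5609.7 kW * 1000 = 5609700.0 W
Step 2 — 2 * pi * n = 2 * pi * 3.21 = 20.169025
Step 3 — Q = 5609700.0 / 20.169025 ≈ 278130 N·m (5 s.f.)

278130 N·m


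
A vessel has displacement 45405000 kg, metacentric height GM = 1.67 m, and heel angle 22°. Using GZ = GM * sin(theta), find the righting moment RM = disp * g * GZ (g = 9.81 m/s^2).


Formula: GZ = GM * sin(theta); RM = disp * g * GZ
Step 1 — GZ = 1.67 * sin(22°) = 1.67 * 0.374607 = 0.625594 m
Step 2 — RM = 45405000 * 9.81 * 0.625594 ≈ 278650000 N·m (5 s.f.)

278650000 N·m


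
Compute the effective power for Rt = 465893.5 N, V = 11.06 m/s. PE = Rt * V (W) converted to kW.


Formula: PE = Rt * V / 1000 (kW)
Step 1 — PE (W) = 465893.5 * 11.06 = 5152782.11 W
Step 2 — PE (kW) = 5152782.11 / 1000 ≈ 5152.8 kW (5 s.f.)

5152.8 kW


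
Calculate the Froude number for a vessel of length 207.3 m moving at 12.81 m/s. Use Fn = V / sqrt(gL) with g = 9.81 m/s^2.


Formula: Fn = V / sqrt(g * L)
Step 1 — g * L = 9.81 * 207.3 = 2033.613
Step 2 — sqrt(g * L) = sqrt(2033.613) = 45.095598
Step 3 — Fn = 12.81 / 45.095598 ≈ 0.28406 (5 s.f.)

0.28406


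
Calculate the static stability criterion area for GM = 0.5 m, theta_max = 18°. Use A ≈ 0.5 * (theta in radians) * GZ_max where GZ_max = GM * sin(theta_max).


Formula: GZ_max = GM * sin(theta); Area = 0.5 * theta_rad * GZ_max
Step 1 — GZ_max = 0.5 * sin(18°) = 0.5 * 0.309017 = 0.154508 m
Step 2 — theta_rad = 18 * pi/180 = 0.314159 rad
Step 3 — Area = 0.5 * 0.314159 * 0.154508 ≈ 0.024270 m·rad (5 s.f.)

0.024270 m·rad


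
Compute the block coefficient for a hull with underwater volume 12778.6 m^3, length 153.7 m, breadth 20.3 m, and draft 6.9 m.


Formula: Cb = V / (L * B * T)
Step 1 — L * B * T = 153.7 * 20.3 * 6.9 = 21528.759 m^3
Step 2 — Cb = 12778.6 / 21528.759 ≈ 0.59356 (5 s.f.)

0.59356


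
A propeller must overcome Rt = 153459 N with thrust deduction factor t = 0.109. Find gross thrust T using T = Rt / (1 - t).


Formula: T = Rt / (1 - t)
Step 1 — (1 - t) = 1 - 0.109 = 0.891
Step 2 — T = 153459 / 0.891 ≈ 172230 N (5 s.f.)

172230 N


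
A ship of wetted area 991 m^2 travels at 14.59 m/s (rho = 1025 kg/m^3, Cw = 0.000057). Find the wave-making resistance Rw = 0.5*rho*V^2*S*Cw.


Formula: Rw = 0.5 * rho * V^2 * S * Cw
Step 1 — V^2 = 14.59^2 = 212.8681
Step 2 — 0.5 * rho * V^2 = 0.5 * 1025 * 212.8681 = 109094.90125
Step 3 — Rw = 109094.90125 * 991 * 0.000057 ≈ 6162.4 N (5 s.f.)

6162.4 N


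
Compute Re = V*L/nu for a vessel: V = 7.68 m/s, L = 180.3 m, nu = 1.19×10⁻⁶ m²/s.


Formula: Re = V * L / nu
Step 1 — V * L = 7.68 * 180.3 = 1384.704 m^2/s
Step 2 — Re = 1384.704 / 1.19e-6 = 1.16e+09

1.16e+09


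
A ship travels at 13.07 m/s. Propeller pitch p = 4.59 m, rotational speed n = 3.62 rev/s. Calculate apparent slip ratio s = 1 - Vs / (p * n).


Formula: s = 1 - Vs / (p * n)
Step 1 — p * n = 4.59 * 3.62 = 16.6158
Step 2 — Vs / (p*n) = 13.07 / 16.6158 = 0.786601 (6 d.p.)
Step 3 — s = 1 - 0.786601 = 0.213399

0.213399


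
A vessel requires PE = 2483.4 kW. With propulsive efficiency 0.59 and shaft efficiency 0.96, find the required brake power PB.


Formula: PB = PE / (eta_D * eta_S)
Step 1 — combined efficiency = eta_D * eta_S = 0.59 * 0.96 = 0.5664
Step 2 — PB = 2483.4 / 0.5664 ≈ 4384.5 kW (5 s.f.)

4384.5 kW


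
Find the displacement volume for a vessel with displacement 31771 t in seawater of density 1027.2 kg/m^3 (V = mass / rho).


Formula: V = mass / rho
Step 1 — convert tonnes to kg: 31771 t * 1000 = 31771000 kg
Step 2 — V = 31771000 / 1027.2 ≈ 30930 m^3 (5 s.f.)

30930 m^3


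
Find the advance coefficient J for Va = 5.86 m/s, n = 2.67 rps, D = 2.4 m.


Formula: J = Va / (n * D)
Step 1 — n * D = 2.67 * 2.4 = 6.408
Step 2 — J = 5.86 / 6.408 ≈ 0.91448 (5 s.f.)

0.91448


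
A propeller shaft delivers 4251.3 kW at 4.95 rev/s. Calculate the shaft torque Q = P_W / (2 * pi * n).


Formula: Q = P_W / (2 * pi * n)
Step 1 — P_W = 4251.3 kW * 1000 = 4251300.0 W
Step 2 — 2 * pi * n = 2 * pi * 4.95 = 31.101767
Step 3 — Q = 4251300.0 / 31.101767 ≈ 136690 N·m (5 s.f.)

136690 N·m


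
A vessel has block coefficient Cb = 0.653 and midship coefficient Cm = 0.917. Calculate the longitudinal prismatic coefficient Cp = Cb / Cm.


Formula: Cp = Cb / Cm
Substituting: Cp = 0.653 / 0.917
Result: Cp ≈ 0.71210 (5 s.f.)

0.71210


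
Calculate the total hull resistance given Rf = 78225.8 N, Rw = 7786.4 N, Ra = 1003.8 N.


Formula: Rt = Rf + Rw + Ra
Substituting: Rt = 78225.8 + 7786.4 + 1003.8
Result: Rt = 87016.0 N

87016.0 N


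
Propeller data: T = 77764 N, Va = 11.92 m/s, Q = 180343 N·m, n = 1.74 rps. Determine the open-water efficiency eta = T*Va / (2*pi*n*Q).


Formula: eta = T * Va / (2 * pi * n * Q)
Step 1 — numerator = T * Va = 77764 * 11.92 = 926946.88
Step 2 — 2 * pi * n = 2 * pi * 1.74 = 10.932742
Step 3 — denominator = 10.932742 * 180343 = 1971643.49
Step 4 — eta = 926946.88 / 1971643.49 ≈ 0.47014 (5 s.f.)

0.47014


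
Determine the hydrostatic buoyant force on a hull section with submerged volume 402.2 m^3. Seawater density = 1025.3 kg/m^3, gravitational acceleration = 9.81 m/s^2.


Formula: Fb = rho * g * V
Substituting: Fb = 1025.3 * 9.81 * 402.2
Intermediate: 1025.3 * 9.81 = 10058.193
Result: Fb = 10058.193 * 402.2 ≈ 4045400 N (5 s.f.)

4045400 N


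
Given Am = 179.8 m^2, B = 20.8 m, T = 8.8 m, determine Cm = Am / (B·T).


Formula: Cm = Am / (B * T)
Step 1 — B * T = 20.8 * 8.8 = 183.04 m^2
Step 2 — Cm = 179.8 / 183.04 ≈ 0.98230 (5 s.f.)

0.98230


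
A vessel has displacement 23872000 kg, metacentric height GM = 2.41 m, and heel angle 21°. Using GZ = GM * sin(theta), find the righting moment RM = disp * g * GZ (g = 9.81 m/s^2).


Formula: GZ = GM * sin(theta); RM = disp * g * GZ
Step 1 — GZ = 2.41 * sin(21°) = 2.41 * 0.358368 = 0.863667 m
Step 2 — RM = 23872000 * 9.81 * 0.863667 ≈ 202260000 N·m (5 s.f.)

202260000 N·m


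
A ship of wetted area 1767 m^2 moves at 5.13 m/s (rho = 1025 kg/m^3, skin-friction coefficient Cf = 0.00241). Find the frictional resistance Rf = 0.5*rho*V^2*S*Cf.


Formula: Rf = 0.5 * rho * V^2 * S * Cf
Step 1 — V^2 = 5.13^2 = 26.3169
Step 2 — 0.5 * rho * V^2 = 0.5 * 1025 * 26.3169 = 13487.41125
Step 3 — Rf = 13487.41125 * 1767 * 0.00241 ≈ 57436 N (5 s.f.)

57436 N


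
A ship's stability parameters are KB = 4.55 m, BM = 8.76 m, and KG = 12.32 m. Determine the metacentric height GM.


Formula: GM = KB + BM - KG
Step 1 — KM = KB + BM = 4.55 + 8.76 = 13.31 m
Step 2 — GM = KM - KG = 13.31 - 12.32 = 0.99 m

0.99 m


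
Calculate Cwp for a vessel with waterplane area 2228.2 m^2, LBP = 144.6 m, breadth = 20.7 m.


Formula: Cwp = Aw / (L * B)
Step 1 — L * B = 144.6 * 20.7 = 2993.22 m^2
Step 2 — Cwp = 2228.2 / 2993.22 ≈ 0.74442 (5 s.f.)

0.74442


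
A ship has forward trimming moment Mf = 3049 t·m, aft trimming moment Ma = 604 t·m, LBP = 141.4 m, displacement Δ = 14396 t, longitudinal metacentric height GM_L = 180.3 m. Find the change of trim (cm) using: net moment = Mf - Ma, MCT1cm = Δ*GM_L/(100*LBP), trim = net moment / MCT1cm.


Formula: net trimming moment = Mf - Ma; MCT1cm = Δ*GM_L/(100*LBP); trim = net moment / MCT1cm
Step 1 — net trimming moment = 3049 - 604 = 2445 t·m
Step 2 — MCT1cm = 14396 * 180.3 / (100 * 141.4) = 183.5643 t·m/cm
Step 3 — trim = 2445 / 183.5643 ≈ 13.320 cm (5 s.f.)

13.320 cm


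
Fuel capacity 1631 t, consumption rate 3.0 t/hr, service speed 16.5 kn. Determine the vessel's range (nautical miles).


Formula: endurance = fuel / rate; range = endurance * speed
Step 1 — endurance = 1631 / 3.0 = 543.6667 hours
Step 2 — range = 543.6667 * 16.5 ≈ 8970.5 nautical miles (5 s.f.)

8970.5 NM


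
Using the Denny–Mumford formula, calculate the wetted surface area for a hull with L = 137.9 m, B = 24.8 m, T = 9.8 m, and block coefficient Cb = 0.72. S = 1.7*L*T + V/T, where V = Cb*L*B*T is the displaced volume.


Formula: S = 1.7*L*T + V/T with V = Cb*L*B*T, i.e. S = L * (1.7*T + Cb*B)
Step 1 — 1.7*T = 1.7 * 9.8 = 16.66 m
Step 2 — Cb*B = 0.72 * 24.8 = 17.856 m
Step 3 — 1.7*T + Cb*B = 16.66 + 17.856 = 34.516 m
Step 4 — S = 137.9 * 34.516 ≈ 4759.8 m^2 (5 s.f.)

4759.8 m^2


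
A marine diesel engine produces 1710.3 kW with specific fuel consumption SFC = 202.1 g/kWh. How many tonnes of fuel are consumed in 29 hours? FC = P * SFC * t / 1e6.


Formula: FC (tonnes) = P * SFC * t / 1,000,000
Step 1 — P * SFC * t = 1710.3 * 202.1 * 29 = 10023897.27 g
Step 2 — FC (tonnes) = 10023897.27 / 1,000,000 ≈ 10.024 tonnes (5 s.f.)

10.024 tonnes


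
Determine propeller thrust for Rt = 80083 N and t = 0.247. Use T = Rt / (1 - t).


Formula: T = Rt / (1 - t)
Step 1 — (1 - t) = 1 - 0.247 = 0.753
Step 2 — T = 80083 / 0.753 ≈ 106350 N (5 s.f.)

106350 N


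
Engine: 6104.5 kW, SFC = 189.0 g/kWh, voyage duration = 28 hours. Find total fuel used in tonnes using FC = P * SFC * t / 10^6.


Formula: FC (tonnes) = P * SFC * t / 1,000,000
Step 1 — P * SFC * t = 6104.5 * 189.0 * 28 = 32305014.0 g
Step 2 — FC (tonnes) = 32305014.0 / 1,000,000 ≈ 32.305 tonnes (5 s.f.)

32.305 tonnes


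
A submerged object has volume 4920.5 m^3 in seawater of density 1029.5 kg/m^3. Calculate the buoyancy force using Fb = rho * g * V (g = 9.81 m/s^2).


Formula: Fb = rho * g * V
Substituting: Fb = 1029.5 * 9.81 * 4920.5
Intermediate: 1029.5 * 9.81 = 10099.395
Result: Fb = 10099.395 * 4920.5 ≈ 49694000 N (5 s.f.)

49694000 N


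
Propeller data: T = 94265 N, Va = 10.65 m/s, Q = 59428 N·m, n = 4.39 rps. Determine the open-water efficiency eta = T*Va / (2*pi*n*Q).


Formula: eta = T * Va / (2 * pi * n * Q)
Step 1 — numerator = T * Va = 94265 * 10.65 = 1003922.25
Step 2 — 2 * pi * n = 2 * pi * 4.39 = 27.583183
Step 3 — denominator = 27.583183 * 59428 = 1639213.4
Step 4 — eta = 1003922.25 / 1639213.4 ≈ 0.61244 (5 s.f.)

0.61244


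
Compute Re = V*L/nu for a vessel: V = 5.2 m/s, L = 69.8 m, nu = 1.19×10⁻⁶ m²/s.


Formula: Re = V * L / nu
Step 1 — V * L = 5.2 * 69.8 = 362.96 m^2/s
Step 2 — Re = 362.96 / 1.19e-6 = 3.05e+08

3.05e+08


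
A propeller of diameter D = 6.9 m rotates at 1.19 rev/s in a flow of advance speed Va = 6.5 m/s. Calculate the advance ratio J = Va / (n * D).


Formula: J = Va / (n * D)
Step 1 — n * D = 1.19 * 6.9 = 8.211
Step 2 — J = 6.5 / 8.211 ≈ 0.79162 (5 s.f.)

0.79162


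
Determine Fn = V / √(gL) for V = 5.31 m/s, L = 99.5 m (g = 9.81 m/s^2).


Formula: Fn = V / sqrt(g * L)
Step 1 — g * L = 9.81 * 99.5 = 976.095
Step 2 — sqrt(g * L) = sqrt(976.095) = 31.242519
Step 3 — Fn = 5.31 / 31.242519 ≈ 0.16996 (5 s.f.)

0.16996


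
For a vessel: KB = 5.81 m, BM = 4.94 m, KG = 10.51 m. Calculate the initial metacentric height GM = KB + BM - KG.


Formula: GM = KB + BM - KG
Step 1 — KM = KB + BM = 5.81 + 4.94 = 10.75 m
Step 2 — GM = KM - KG = 10.75 - 10.51 = 0.24 m

0.24 m


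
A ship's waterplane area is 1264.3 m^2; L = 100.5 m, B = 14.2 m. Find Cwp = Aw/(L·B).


Formula: Cwp = Aw / (L * B)
Step 1 — L * B = 100.5 * 14.2 = 1427.1 m^2
Step 2 — Cwp = 1264.3 / 1427.1 ≈ 0.88592 (5 s.f.)

0.88592


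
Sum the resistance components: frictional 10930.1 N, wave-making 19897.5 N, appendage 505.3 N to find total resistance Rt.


Formula: Rt = Rf + Rw + Ra
Substituting: Rt = 10930.1 + 19897.5 + 505.3
Result: Rt = 31332.9 N

31332.9 N


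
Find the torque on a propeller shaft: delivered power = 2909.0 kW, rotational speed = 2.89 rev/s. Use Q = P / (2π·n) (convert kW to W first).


Formula: Q = P_W / (2 * pi * n)
Step 1 — P_W = 2909.0 kW * 1000 = 2909000.0 W
Step 2 — 2 * pi * n = 2 * pi * 2.89 = 18.158406
Step 3 — Q = 2909000.0 / 18.158406 ≈ 160200 N·m (5 s.f.)

160200 N·m


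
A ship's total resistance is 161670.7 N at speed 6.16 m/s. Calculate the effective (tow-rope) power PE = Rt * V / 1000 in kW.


Formula: PE = Rt * V / 1000 (kW)
Step 1 — PE (W) = 161670.7 * 6.16 = 995891.512 W
Step 2 — PE (kW) = 995891.512 / 1000 ≈ 995.89 kW (5 s.f.)

995.89 kW


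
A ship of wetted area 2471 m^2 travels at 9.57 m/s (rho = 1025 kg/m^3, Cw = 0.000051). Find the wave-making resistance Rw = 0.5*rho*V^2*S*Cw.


Formula: Rw = 0.5 * rho * V^2 * S * Cw
Step 1 — V^2 = 9.57^2 = 91.5849
Step 2 — 0.5 * rho * V^2 = 0.5 * 1025 * 91.5849 = 46937.26125
Step 3 — Rw = 46937.26125 * 2471 * 0.000051 ≈ 5915.1 N (5 s.f.)

5915.1 N


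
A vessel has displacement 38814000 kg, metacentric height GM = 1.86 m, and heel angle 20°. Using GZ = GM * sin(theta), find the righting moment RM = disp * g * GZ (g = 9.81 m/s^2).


Formula: GZ = GM * sin(theta); RM = disp * g * GZ
Step 1 — GZ = 1.86 * sin(20°) = 1.86 * 0.34202 = 0.636157 m
Step 2 — RM = 38814000 * 9.81 * 0.636157 ≈ 242230000 N·m (5 s.f.)

242230000 N·m


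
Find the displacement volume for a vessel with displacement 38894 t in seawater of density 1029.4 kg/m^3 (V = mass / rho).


Formula: V = mass / rho
Step 1 — convert tonnes to kg: 38894 t * 1000 = 38894000 kg
Step 2 — V = 38894000 / 1029.4 ≈ 37783 m^3 (5 s.f.)

37783 m^3


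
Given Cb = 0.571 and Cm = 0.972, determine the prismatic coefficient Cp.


Formula: Cp = Cb / Cm
Substituting: Cp = 0.571 / 0.972
Result: Cp ≈ 0.58745 (5 s.f.)

0.58745


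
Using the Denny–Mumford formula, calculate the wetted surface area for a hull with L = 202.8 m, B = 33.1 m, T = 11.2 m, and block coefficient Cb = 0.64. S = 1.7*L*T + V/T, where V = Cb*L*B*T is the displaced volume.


Formula: S = 1.7*L*T + V/T with V = Cb*L*B*T, i.e. S = L * (1.7*T + Cb*B)
Step 1 — 1.7*T = 1.7 * 11.2 = 19.04 m
Step 2 — Cb*B = 0.64 * 33.1 = 21.184 m
Step 3 — 1.7*T + Cb*B = 19.04 + 21.184 = 40.224 m
Step 4 — S = 202.8 * 40.224 ≈ 8157.4 m^2 (5 s.f.)

8157.4 m^2


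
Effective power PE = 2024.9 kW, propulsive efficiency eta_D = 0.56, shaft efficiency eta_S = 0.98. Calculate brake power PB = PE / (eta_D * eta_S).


Formula: PB = PE / (eta_D * eta_S)
Step 1 — combined efficiency = eta_D * eta_S = 0.56 * 0.98 = 0.5488
Step 2 — PB = 2024.9 / 0.5488 ≈ 3689.7 kW (5 s.f.)

3689.7 kW


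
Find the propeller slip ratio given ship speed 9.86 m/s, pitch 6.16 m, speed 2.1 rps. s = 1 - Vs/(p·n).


Formula: s = 1 - Vs / (p * n)
Step 1 — p * n = 6.16 * 2.1 = 12.936
Step 2 — Vs / (p*n) = 9.86 / 12.936 = 0.762214 (6 d.p.)
Step 3 — s = 1 - 0.762214 = 0.237786

0.237786


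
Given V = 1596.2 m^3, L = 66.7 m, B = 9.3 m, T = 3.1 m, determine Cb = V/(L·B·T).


Formula: Cb = V / (L * B * T)
Step 1 — L * B * T = 66.7 * 9.3 * 3.1 = 1922.961 m^3
Step 2 — Cb = 1596.2 / 1922.961 ≈ 0.83007 (5 s.f.)

0.83007


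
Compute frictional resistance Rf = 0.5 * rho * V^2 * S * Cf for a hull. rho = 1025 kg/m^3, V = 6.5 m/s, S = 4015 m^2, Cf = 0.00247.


Formula: Rf = 0.5 * rho * V^2 * S * Cf
Step 1 — V^2 = 6.5^2 = 42.25
Step 2 — 0.5 * rho * V^2 = 0.5 * 1025 * 42.25 = 21653.125
Step 3 — Rf = 21653.125 * 4015 * 0.00247 ≈ 214740 N (5 s.f.)

214740 N


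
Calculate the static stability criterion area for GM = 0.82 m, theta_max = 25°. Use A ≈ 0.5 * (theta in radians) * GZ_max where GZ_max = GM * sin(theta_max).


Formula: GZ_max = GM * sin(theta); Area = 0.5 * theta_rad * GZ_max
Step 1 — GZ_max = 0.82 * sin(25°) = 0.82 * 0.422618 = 0.346547 m
Step 2 — theta_rad = 25 * pi/180 = 0.436332 rad
Step 3 — Area = 0.5 * 0.436332 * 0.346547 ≈ 0.075605 m·rad (5 s.f.)

0.075605 m·rad


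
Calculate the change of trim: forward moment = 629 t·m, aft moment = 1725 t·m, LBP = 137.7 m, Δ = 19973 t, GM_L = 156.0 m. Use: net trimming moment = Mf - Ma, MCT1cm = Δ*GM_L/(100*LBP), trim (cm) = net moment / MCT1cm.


Formula: net trimming moment = Mf - Ma; MCT1cm = Δ*GM_L/(100*LBP); trim = net moment / MCT1cm
Step 1 — net trimming moment = 629 - 1725 = -1096 t·m
Step 2 — MCT1cm = 19973 * 156.0 / (100 * 137.7) = 226.2736 t·m/cm
Step 3 — trim = -1096 / 226.2736 ≈ -4.8437 cm (5 s.f.)

-4.8437 cm


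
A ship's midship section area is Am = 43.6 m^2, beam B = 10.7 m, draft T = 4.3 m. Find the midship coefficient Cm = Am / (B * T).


Formula: Cm = Am / (B * T)
Step 1 — B * T = 10.7 * 4.3 = 46.01 m^2
Step 2 — Cm = 43.6 / 46.01 ≈ 0.94762 (5 s.f.)

0.94762


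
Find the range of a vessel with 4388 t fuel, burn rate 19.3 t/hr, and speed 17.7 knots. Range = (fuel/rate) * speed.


Formula: endurance = fuel / rate; range = endurance * speed
Step 1 — endurance = 4388 / 19.3 = 227.3575 hours
Step 2 — range = 227.3575 * 17.7 ≈ 4024.2 nautical miles (5 s.f.)

4024.2 NM


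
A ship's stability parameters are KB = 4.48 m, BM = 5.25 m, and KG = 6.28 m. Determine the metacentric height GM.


Formula: GM = KB + BM - KG
Step 1 — KM = KB + BM = 4.48 + 5.25 = 9.73 m
Step 2 — GM = KM - KG = 9.73 - 6.28 = 3.45 m

3.45 m


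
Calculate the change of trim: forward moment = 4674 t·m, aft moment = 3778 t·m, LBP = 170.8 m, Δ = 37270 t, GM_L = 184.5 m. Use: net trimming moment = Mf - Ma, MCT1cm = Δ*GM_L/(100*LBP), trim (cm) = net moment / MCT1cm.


Formula: net trimming moment = Mf - Ma; MCT1cm = Δ*GM_L/(100*LBP); trim = net moment / MCT1cm
Step 1 — net trimming moment = 4674 - 3778 = 896 t·m
Step 2 — MCT1cm = 37270 * 184.5 / (100 * 170.8) = 402.5946 t·m/cm
Step 3 — trim = 896 / 402.5946 ≈ 2.2256 cm (5 s.f.)

2.2256 cm


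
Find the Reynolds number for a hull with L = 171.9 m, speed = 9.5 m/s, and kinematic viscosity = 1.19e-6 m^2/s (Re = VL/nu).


Formula: Re = V * L / nu
Step 1 — V * L = 9.5 * 171.9 = 1633.05 m^2/s
Step 2 — Re = 1633.05 / 1.19e-6 = 1.37e+09

1.37e+09


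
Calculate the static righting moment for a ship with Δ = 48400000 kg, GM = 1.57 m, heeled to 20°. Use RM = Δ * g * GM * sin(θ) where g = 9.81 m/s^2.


Formula: GZ = GM * sin(theta); RM = disp * g * GZ
Step 1 — GZ = 1.57 * sin(20°) = 1.57 * 0.34202 = 0.536971 m
Step 2 — RM = 48400000 * 9.81 * 0.536971 ≈ 254960000 N·m (5 s.f.)

254960000 N·m


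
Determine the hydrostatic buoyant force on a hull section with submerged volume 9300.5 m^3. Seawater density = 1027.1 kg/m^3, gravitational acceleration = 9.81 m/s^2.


Formula: Fb = rho * g * V
Substituting: Fb = 1027.1 * 9.81 * 9300.5
Intermediate: 1027.1 * 9.81 = 10075.851
Result: Fb = 10075.851 * 9300.5 ≈ 93710000 N (5 s.f.)

93710000 N


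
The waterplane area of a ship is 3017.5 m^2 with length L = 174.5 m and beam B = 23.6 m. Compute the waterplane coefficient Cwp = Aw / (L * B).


Formula: Cwp = Aw / (L * B)
Step 1 — L * B = 174.5 * 23.6 = 4118.2 m^2
Step 2 — Cwp = 3017.5 / 4118.2 ≈ 0.73272 (5 s.f.)

0.73272


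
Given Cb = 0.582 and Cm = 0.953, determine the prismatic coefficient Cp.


Formula: Cp = Cb / Cm
Substituting: Cp = 0.582 / 0.953
Result: Cp ≈ 0.61070 (5 s.f.)

0.61070


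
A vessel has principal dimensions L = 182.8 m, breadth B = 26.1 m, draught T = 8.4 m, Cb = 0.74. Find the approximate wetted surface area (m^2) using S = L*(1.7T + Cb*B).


Formula: S = 1.7*L*T + V/T with V = Cb*L*B*T, i.e. S = L * (1.7*T + Cb*B)
Step 1 — 1.7*T = 1.7 * 8.4 = 14.28 m
Step 2 — Cb*B = 0.74 * 26.1 = 19.314 m
Step 3 — 1.7*T + Cb*B = 14.28 + 19.314 = 33.594 m
Step 4 — S = 182.8 * 33.594 ≈ 6141.0 m^2 (5 s.f.)

6141.0 m^2


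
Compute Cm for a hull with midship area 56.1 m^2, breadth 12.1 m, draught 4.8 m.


Formula: Cm = Am / (B * T)
Step 1 — B * T = 12.1 * 4.8 = 58.08 m^2
Step 2 — Cm = 56.1 / 58.08 ≈ 0.96591 (5 s.f.)

0.96591
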